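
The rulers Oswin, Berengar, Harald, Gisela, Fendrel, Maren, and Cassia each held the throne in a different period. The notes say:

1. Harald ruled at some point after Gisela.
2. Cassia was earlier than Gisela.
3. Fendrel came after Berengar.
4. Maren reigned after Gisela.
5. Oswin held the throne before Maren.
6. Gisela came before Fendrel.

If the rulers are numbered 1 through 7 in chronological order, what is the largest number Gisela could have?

Gisela must come before Fendrel, Harald, and Maren — 3 rulers forced after them.
Everything else can be placed before Gisela in some valid order, so Gisela can sit as late as position 7 − 3 = 4.

4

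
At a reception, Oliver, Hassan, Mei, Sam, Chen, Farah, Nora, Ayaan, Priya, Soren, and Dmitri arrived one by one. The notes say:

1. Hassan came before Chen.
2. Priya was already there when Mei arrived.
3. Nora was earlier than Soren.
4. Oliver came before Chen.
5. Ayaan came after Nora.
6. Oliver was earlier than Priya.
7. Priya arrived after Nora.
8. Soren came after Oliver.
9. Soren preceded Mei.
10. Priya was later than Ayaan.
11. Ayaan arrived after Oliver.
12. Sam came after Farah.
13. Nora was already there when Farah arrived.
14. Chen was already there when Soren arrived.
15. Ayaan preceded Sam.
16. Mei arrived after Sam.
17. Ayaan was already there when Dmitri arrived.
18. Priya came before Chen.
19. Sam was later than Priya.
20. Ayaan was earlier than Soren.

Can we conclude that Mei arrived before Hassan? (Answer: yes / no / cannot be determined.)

no

Tracing the constraints gives Hassan → Chen → Soren → Mei, so Hassan must come before Mei.
That means Mei cannot be before Hassan.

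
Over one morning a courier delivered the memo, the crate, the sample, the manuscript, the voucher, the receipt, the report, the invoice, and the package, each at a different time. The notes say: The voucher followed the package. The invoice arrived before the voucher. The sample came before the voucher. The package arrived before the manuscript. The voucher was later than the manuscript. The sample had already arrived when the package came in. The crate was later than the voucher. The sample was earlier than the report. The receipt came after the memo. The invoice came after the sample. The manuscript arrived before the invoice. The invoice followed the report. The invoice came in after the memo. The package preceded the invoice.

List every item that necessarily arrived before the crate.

the invoice, the manuscript, the memo, the package, the report, the sample, the voucher

Directly stated before the crate: the voucher.
The invoice reaches the crate via the invoice → the voucher → the crate.
The manuscript reaches the crate via the manuscript → the voucher → the crate.
The memo reaches the crate via the memo → the invoice → the voucher → the crate.
Likewise the package, the report, and the sample each reach the crate by chaining the stated constraints.
No chain forces the receipt ahead of the crate.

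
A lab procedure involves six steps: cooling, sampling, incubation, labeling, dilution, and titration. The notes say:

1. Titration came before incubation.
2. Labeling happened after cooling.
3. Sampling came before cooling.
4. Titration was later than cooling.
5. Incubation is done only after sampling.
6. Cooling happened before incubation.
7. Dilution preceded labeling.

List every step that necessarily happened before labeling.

cooling, dilution, sampling

Directly stated before labeling: cooling and dilution.
Sampling reaches labeling via sampling → cooling → labeling.
No chain forces incubation (or any of the others) ahead of labeling.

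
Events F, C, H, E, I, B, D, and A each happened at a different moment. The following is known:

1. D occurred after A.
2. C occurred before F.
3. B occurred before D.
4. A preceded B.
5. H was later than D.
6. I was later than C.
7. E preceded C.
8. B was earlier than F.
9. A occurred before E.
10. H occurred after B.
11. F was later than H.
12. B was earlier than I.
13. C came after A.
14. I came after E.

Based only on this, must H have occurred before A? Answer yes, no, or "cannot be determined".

no

Tracing the constraints gives A → D → H, so A must come before H.
That means H cannot be before A.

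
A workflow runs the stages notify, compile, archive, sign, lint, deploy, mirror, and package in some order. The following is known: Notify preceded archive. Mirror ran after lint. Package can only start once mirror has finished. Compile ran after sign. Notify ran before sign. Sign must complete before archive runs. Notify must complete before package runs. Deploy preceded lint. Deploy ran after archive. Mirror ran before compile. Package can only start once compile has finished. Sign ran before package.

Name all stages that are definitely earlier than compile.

Directly stated before compile: mirror and sign.
Archive reaches compile via archive → deploy → lint → mirror → compile.
Deploy reaches compile via deploy → lint → mirror → compile.
Lint reaches compile via lint → mirror → compile.
Likewise notify reaches compile by chaining the stated constraints.
No chain forces package ahead of compile.

archive, deploy, lint, mirror, notify, sign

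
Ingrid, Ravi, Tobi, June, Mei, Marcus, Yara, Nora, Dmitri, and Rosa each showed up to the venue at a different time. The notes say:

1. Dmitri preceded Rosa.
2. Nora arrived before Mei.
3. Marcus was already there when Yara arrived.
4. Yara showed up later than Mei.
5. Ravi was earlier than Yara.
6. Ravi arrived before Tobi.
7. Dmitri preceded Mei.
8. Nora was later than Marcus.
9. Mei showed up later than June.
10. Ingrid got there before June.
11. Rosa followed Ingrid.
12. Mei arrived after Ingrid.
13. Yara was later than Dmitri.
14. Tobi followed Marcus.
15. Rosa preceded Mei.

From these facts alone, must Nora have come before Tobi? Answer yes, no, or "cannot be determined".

No chain of stated constraints runs from Nora to Tobi, and none runs from Tobi to Nora either.
So the relative order of Nora and Tobi is not fixed by the given facts.

cannot be determined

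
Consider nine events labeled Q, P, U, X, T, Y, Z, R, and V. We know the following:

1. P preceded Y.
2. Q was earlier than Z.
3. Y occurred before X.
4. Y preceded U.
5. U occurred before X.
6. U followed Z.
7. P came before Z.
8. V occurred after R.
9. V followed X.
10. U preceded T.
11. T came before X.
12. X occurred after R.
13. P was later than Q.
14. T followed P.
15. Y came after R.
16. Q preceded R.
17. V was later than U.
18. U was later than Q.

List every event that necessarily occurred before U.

P, Q, R, Y, Z

Directly stated before U: Q, Y, and Z.
P reaches U via P → Y → U.
R reaches U via R → Y → U.
No chain forces V (or any of the others) ahead of U.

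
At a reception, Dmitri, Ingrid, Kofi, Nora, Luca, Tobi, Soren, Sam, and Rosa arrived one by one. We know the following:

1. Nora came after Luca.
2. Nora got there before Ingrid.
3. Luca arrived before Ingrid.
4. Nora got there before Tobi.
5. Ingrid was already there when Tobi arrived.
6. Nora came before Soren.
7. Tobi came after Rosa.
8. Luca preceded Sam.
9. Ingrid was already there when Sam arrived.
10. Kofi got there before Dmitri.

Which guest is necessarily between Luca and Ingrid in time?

Tracing the constraints gives Luca → Nora → Ingrid, so Nora sits after Luca and before Ingrid.
No other guest is forced both after Luca and before Ingrid.

Nora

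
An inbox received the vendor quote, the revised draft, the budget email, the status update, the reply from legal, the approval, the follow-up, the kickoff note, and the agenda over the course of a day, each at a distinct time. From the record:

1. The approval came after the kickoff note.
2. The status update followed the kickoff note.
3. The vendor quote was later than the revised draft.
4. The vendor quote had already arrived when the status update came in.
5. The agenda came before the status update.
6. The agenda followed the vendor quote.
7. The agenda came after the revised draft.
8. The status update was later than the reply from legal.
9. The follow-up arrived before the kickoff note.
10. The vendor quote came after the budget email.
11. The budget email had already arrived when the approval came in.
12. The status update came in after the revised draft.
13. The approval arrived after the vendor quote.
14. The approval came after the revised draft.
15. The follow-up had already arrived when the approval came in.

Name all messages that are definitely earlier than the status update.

the agenda, the budget email, the follow-up, the kickoff note, the reply from legal, the revised draft, the vendor quote

Directly stated before the status update: the agenda, the kickoff note, the reply from legal, the revised draft, and the vendor quote.
The budget email reaches the status update via the budget email → the vendor quote → the status update.
The follow-up reaches the status update via the follow-up → the kickoff note → the status update.
No chain forces the approval ahead of the status update.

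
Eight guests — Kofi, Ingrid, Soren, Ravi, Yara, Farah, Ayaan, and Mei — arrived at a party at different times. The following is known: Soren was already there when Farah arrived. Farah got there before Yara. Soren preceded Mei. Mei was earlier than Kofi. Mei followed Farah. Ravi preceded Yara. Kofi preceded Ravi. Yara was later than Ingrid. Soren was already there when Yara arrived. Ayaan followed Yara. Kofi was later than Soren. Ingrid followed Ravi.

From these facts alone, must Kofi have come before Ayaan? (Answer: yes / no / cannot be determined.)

Chain the constraints: Kofi → Ravi → Yara → Ayaan. Each link is directly stated, so Kofi comes before Ayaan.

yes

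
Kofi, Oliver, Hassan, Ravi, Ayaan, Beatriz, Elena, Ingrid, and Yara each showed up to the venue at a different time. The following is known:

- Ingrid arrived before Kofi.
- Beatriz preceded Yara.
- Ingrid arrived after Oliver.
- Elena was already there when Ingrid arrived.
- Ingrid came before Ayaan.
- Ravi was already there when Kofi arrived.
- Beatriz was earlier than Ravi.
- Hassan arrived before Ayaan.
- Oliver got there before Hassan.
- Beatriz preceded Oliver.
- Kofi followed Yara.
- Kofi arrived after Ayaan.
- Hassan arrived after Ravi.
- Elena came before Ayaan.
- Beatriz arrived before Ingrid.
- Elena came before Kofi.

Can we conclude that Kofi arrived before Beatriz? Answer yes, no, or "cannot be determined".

Tracing the constraints gives Beatriz → Yara → Kofi, so Beatriz must come before Kofi.
That means Kofi cannot be before Beatriz.

no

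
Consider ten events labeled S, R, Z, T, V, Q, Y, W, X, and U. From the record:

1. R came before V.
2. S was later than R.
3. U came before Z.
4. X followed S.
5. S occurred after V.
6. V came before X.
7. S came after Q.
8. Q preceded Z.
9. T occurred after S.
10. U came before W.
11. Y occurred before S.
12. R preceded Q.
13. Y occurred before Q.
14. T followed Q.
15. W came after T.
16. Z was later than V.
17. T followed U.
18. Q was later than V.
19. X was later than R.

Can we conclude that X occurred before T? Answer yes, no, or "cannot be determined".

No chain of stated constraints runs from X to T, and none runs from T to X either.
So the relative order of X and T is not fixed by the given facts.

cannot be determined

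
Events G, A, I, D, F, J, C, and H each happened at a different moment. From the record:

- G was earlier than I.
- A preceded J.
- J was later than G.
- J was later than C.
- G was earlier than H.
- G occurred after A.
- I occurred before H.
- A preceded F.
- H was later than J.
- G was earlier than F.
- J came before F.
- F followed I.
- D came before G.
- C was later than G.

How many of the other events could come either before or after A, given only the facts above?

Forced after A: C, F, G, H, I, and J.
That leaves D with no forced order relative to A — 1.

1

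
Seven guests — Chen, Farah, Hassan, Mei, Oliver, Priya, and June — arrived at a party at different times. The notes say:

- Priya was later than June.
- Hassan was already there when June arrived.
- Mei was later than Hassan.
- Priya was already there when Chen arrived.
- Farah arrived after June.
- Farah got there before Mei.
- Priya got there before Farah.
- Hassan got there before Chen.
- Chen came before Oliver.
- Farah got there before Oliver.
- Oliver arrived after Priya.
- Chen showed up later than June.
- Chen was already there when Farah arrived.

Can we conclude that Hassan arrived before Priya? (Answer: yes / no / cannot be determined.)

yes

Chain the constraints: Hassan → June → Priya. Each link is directly stated, so Hassan comes before Priya.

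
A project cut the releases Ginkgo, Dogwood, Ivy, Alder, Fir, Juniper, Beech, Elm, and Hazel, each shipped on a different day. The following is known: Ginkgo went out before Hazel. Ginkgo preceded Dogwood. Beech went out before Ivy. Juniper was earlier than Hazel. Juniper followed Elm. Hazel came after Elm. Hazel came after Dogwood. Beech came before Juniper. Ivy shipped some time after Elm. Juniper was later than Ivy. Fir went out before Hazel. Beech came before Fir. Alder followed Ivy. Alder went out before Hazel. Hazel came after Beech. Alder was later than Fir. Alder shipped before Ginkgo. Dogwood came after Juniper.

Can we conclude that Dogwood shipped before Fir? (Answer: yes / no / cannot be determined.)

no

Tracing the constraints gives Fir → Alder → Ginkgo → Dogwood, so Fir must come before Dogwood.
That means Dogwood cannot be before Fir.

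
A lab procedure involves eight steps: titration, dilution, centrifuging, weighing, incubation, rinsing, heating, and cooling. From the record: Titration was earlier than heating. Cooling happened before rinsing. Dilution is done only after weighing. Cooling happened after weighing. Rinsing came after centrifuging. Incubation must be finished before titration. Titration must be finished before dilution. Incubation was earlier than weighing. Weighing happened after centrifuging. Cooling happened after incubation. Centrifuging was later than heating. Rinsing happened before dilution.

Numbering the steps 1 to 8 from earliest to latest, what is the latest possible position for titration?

2

Titration must come before centrifuging, cooling, dilution, heating, rinsing, and weighing — 6 steps forced after it.
Everything else can be placed before titration in some valid order, so titration can sit as late as position 8 − 6 = 2.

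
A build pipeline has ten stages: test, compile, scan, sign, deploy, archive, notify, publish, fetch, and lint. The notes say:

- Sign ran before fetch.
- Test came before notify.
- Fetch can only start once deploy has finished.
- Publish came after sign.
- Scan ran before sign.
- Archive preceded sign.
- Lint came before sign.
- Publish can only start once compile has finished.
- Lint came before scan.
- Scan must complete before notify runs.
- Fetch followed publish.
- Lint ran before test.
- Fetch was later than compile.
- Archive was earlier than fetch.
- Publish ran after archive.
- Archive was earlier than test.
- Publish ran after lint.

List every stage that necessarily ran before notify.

Directly stated before notify: scan and test.
Archive reaches notify via archive → test → notify.
Lint reaches notify via lint → test → notify.

archive, lint, scan, test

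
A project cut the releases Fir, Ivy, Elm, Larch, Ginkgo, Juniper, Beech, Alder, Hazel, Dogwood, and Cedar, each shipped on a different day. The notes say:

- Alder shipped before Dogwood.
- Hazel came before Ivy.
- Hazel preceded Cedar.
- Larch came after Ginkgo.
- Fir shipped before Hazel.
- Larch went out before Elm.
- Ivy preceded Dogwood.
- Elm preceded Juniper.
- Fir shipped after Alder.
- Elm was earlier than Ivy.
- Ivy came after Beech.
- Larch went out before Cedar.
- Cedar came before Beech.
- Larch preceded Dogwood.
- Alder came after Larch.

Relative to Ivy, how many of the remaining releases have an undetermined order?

1

Forced before Ivy: Alder, Beech, Cedar, Elm, Fir, Ginkgo, Hazel, and Larch; forced after Ivy: Dogwood.
That leaves Juniper with no forced order relative to Ivy — 1.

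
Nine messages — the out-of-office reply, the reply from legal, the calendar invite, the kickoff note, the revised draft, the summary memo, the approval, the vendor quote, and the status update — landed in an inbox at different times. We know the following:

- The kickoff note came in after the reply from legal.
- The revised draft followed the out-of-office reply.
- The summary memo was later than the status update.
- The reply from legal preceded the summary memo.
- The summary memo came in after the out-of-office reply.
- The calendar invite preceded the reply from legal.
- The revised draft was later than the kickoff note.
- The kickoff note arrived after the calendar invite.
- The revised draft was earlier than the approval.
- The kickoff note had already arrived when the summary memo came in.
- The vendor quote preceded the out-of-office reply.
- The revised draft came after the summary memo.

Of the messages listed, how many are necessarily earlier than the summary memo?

6

Directly stated before the summary memo: the kickoff note, the out-of-office reply, the reply from legal, and the status update.
The calendar invite reaches the summary memo via the calendar invite → the reply from legal → the summary memo.
The vendor quote reaches the summary memo via the vendor quote → the out-of-office reply → the summary memo.
That's the calendar invite, the kickoff note, the out-of-office reply, the reply from legal, the status update, and the vendor quote — 6 in all.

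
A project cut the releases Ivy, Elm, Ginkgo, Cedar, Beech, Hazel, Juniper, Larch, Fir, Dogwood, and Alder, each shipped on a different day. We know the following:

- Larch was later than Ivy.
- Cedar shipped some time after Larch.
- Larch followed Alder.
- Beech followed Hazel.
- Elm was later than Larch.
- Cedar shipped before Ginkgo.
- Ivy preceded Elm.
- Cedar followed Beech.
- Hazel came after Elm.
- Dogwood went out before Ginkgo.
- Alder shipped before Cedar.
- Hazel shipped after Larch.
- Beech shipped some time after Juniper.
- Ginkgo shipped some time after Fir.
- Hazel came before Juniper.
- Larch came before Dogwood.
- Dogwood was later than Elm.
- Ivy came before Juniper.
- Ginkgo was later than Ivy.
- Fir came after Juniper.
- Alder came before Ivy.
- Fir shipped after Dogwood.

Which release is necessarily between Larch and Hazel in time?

Elm

Tracing the constraints gives Larch → Elm → Hazel, so Elm sits after Larch and before Hazel.
No other release is forced both after Larch and before Hazel.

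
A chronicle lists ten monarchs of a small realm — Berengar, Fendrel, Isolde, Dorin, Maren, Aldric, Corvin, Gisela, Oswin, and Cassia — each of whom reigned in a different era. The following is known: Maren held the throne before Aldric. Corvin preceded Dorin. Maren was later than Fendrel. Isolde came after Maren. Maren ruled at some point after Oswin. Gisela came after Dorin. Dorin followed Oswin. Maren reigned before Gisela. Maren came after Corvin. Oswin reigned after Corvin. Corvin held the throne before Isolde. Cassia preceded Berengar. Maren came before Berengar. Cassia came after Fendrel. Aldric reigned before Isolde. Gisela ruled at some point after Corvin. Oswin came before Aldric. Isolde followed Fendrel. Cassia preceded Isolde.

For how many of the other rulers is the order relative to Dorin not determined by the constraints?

6

Forced before Dorin: Corvin and Oswin; forced after Dorin: Gisela.
That leaves Aldric, Berengar, Cassia, Fendrel, Isolde, and Maren with no forced order relative to Dorin — 6.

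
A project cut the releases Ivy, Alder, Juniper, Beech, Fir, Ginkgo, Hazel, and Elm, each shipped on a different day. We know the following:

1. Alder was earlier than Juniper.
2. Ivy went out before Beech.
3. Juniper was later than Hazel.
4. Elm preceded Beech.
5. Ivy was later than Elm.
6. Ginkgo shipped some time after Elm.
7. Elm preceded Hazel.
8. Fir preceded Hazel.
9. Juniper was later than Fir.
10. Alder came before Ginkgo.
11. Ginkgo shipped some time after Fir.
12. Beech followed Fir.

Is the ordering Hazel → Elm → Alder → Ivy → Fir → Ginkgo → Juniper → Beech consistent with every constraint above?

no

The constraints require Elm before Hazel, but in the proposed sequence Hazel appears ahead of Elm. That one violation is enough.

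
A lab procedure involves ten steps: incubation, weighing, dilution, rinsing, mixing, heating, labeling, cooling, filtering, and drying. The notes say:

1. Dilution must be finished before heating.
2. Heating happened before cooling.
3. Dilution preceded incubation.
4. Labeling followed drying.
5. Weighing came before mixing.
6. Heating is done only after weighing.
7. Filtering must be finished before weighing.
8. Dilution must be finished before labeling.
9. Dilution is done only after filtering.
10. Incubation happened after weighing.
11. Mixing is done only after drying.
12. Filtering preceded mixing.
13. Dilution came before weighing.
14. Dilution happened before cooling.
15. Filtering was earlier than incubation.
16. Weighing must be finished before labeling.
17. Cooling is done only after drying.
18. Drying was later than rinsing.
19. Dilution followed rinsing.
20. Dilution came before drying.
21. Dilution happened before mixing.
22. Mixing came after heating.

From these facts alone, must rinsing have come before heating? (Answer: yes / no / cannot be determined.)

yes

Chain the constraints: rinsing → dilution → heating. Each link is directly stated, so rinsing comes before heating.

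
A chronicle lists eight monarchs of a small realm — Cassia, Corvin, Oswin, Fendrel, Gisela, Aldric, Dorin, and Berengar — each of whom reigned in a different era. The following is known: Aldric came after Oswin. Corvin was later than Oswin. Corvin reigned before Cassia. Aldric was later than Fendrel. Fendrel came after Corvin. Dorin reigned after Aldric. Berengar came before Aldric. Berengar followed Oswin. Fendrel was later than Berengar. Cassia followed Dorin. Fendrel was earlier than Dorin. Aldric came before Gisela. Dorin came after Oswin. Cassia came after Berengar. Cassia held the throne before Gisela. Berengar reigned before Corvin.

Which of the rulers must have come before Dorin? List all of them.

Aldric, Berengar, Corvin, Fendrel, Oswin

Directly stated before Dorin: Aldric, Fendrel, and Oswin.
Berengar reaches Dorin via Berengar → Fendrel → Dorin.
Corvin reaches Dorin via Corvin → Fendrel → Dorin.
No chain forces Cassia (or any of the others) ahead of Dorin.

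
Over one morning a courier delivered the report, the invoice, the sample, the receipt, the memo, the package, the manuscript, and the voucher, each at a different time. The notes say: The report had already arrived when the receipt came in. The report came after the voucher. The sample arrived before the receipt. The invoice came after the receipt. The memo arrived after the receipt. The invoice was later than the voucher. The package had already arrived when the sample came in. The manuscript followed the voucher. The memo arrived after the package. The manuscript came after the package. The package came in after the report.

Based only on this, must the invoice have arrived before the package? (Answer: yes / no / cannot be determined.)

no

Tracing the constraints gives the package → the sample → the receipt → the invoice, so the package must come before the invoice.
That means the invoice cannot be before the package.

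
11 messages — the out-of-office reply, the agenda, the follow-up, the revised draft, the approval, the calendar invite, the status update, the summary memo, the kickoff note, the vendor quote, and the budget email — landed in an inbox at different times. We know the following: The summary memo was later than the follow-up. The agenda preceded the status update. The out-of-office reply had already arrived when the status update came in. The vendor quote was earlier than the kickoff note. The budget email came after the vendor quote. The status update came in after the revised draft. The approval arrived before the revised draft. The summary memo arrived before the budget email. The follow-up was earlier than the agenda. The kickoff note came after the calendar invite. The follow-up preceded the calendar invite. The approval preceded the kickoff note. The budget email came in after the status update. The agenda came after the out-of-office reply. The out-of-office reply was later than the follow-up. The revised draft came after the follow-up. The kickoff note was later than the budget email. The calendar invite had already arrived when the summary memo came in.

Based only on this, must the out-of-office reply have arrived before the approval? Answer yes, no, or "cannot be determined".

cannot be determined

No chain of stated constraints runs from the out-of-office reply to the approval, and none runs from the approval to the out-of-office reply either.
So the relative order of the out-of-office reply and the approval is not fixed by the given facts.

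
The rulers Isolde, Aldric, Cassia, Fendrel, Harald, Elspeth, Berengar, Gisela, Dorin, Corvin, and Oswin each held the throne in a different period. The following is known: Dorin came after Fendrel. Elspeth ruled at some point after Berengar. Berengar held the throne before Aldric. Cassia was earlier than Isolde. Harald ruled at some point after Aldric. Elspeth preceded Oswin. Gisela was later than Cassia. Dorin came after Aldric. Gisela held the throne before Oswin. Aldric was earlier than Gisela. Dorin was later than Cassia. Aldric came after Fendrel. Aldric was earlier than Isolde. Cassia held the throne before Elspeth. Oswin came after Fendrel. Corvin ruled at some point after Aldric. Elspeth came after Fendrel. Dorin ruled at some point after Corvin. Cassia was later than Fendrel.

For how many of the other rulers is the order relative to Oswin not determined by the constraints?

Forced before Oswin: Aldric, Berengar, Cassia, Elspeth, Fendrel, and Gisela.
That leaves Corvin, Dorin, Harald, and Isolde with no forced order relative to Oswin — 4.

4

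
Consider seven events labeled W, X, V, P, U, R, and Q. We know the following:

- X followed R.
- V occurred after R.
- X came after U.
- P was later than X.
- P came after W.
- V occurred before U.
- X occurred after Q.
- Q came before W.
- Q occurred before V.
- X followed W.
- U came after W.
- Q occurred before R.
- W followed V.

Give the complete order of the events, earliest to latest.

The constraints fix every adjacent pair, so only one ordering works:
Q → R → V → W → U → X → P.

Q, R, V, W, U, X, P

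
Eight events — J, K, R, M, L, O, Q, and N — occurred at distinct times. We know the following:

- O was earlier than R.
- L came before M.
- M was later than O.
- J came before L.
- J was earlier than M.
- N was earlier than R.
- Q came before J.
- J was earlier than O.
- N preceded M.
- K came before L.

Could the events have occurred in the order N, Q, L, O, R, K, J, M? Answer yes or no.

The constraints require K before L, but in the proposed sequence L appears ahead of K. That one violation is enough.

no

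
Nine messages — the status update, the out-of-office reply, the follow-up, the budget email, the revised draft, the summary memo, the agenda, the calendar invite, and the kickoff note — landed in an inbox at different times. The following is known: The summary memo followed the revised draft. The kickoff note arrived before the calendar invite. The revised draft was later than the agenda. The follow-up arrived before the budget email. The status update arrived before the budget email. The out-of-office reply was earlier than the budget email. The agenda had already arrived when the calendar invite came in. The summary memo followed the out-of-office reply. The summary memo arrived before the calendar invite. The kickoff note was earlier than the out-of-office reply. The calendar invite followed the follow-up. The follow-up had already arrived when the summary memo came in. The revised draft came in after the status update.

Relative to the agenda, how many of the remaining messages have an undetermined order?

5

Forced after the agenda: the calendar invite, the revised draft, and the summary memo.
That leaves the budget email, the follow-up, the kickoff note, the out-of-office reply, and the status update with no forced order relative to the agenda — 5.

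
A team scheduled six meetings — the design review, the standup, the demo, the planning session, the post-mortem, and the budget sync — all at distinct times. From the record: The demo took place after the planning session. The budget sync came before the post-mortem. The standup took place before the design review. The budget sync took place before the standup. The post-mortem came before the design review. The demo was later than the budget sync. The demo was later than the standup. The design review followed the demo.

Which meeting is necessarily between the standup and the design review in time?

Tracing the constraints gives the standup → the demo → the design review, so the demo sits after the standup and before the design review.
No other meeting is forced both after the standup and before the design review.

the demo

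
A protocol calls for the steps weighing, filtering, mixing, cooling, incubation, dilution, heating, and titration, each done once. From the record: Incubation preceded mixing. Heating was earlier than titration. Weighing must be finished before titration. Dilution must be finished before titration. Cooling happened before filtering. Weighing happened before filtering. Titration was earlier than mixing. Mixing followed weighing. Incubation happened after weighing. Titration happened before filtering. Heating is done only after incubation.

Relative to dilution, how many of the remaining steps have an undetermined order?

Forced after dilution: filtering, mixing, and titration.
That leaves cooling, heating, incubation, and weighing with no forced order relative to dilution — 4.

4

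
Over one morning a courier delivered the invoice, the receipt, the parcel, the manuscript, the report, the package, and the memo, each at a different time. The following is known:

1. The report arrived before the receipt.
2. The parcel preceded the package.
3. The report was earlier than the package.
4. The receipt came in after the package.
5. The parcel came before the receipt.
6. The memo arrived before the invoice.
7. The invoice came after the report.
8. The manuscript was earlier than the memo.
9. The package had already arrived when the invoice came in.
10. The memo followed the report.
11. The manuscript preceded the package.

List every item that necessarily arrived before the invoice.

the manuscript, the memo, the package, the parcel, the report

Directly stated before the invoice: the memo, the package, and the report.
The manuscript reaches the invoice via the manuscript → the memo → the invoice.
The parcel reaches the invoice via the parcel → the package → the invoice.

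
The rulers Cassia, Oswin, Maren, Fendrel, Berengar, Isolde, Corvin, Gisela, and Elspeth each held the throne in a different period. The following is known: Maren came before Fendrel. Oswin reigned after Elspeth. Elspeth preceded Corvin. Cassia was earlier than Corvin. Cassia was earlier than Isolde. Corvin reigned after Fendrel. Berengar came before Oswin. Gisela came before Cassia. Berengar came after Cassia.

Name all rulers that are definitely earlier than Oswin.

Berengar, Cassia, Elspeth, Gisela

Directly stated before Oswin: Berengar and Elspeth.
Cassia reaches Oswin via Cassia → Berengar → Oswin.
Gisela reaches Oswin via Gisela → Cassia → Berengar → Oswin.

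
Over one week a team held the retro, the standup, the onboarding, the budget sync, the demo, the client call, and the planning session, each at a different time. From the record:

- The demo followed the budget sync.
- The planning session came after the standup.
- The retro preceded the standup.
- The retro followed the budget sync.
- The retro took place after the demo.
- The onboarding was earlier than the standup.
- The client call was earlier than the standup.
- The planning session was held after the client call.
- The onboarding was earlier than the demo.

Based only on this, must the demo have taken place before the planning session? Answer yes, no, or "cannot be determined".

yes

Chain the constraints: the demo → the retro → the standup → the planning session. Each link is directly stated, so the demo comes before the planning session.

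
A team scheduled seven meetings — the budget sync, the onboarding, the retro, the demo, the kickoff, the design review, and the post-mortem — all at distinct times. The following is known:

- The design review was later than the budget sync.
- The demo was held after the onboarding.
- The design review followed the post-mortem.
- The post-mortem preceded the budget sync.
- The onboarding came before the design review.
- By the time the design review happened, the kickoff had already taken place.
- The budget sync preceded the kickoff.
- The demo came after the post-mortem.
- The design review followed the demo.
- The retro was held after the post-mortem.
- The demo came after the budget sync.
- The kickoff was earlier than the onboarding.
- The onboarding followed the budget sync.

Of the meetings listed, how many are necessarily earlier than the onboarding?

Directly stated before the onboarding: the budget sync and the kickoff.
The post-mortem reaches the onboarding via the post-mortem → the budget sync → the onboarding.
That's the budget sync, the kickoff, and the post-mortem — 3 in all.

3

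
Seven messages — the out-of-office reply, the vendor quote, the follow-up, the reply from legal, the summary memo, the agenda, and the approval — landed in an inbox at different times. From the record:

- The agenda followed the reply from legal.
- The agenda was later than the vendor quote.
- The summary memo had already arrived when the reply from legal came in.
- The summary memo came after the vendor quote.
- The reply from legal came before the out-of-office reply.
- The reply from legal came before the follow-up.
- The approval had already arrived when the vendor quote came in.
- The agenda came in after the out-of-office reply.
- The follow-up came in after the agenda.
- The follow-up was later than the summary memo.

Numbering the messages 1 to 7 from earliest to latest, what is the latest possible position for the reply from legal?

The reply from legal must come before the agenda, the follow-up, and the out-of-office reply — 3 messages forced after it.
Everything else can be placed before the reply from legal in some valid order, so the reply from legal can sit as late as position 7 − 3 = 4.

4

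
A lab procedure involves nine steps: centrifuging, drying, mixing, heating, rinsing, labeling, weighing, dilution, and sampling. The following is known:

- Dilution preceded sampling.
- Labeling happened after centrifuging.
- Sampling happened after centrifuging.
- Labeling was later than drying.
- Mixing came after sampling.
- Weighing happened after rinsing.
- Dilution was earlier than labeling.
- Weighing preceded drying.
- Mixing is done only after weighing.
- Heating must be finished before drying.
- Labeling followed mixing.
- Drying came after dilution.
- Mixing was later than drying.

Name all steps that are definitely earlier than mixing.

centrifuging, dilution, drying, heating, rinsing, sampling, weighing

Directly stated before mixing: drying, sampling, and weighing.
Centrifuging reaches mixing via centrifuging → sampling → mixing.
Dilution reaches mixing via dilution → drying → mixing.
Heating reaches mixing via heating → drying → mixing.
Likewise rinsing reaches mixing by chaining the stated constraints.
No chain forces labeling ahead of mixing.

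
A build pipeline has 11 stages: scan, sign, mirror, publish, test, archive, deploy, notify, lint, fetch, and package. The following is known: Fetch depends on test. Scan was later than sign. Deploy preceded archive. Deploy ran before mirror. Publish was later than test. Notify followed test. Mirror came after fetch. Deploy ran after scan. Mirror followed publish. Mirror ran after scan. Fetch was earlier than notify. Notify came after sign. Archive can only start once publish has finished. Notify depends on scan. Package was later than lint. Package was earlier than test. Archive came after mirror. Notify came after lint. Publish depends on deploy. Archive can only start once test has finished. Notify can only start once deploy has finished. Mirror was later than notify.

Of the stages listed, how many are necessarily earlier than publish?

6

Directly stated before publish: deploy and test.
Lint reaches publish via lint → package → test → publish.
Package reaches publish via package → test → publish.
Scan reaches publish via scan → deploy → publish.
Likewise sign reaches publish by chaining the stated constraints.
No chain forces archive (or any of the others) ahead of publish.
That's deploy, lint, package, scan, sign, and test — 6 in all.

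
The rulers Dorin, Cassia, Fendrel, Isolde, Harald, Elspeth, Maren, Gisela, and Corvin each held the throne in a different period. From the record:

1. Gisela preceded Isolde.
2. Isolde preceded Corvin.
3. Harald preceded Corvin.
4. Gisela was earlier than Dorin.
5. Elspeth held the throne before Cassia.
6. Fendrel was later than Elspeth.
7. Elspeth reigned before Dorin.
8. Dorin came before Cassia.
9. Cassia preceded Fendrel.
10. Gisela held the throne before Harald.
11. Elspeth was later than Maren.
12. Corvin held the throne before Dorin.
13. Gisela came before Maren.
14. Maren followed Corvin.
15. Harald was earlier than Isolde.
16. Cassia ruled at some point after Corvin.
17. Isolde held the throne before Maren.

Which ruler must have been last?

Fendrel

Every other ruler has a chain of constraints placing them before Fendrel, so Fendrel is last.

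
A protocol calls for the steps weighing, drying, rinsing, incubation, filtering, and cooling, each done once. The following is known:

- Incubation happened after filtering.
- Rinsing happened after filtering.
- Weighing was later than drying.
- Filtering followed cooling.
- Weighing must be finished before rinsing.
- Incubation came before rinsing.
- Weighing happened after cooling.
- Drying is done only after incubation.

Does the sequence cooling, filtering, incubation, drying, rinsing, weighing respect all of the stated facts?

no

The constraints require weighing before rinsing, but in the proposed sequence rinsing appears ahead of weighing. That one violation is enough.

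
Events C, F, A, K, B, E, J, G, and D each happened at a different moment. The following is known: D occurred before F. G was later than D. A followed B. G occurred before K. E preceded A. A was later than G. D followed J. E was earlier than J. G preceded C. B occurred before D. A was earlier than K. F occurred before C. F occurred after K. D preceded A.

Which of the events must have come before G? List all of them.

B, D, E, J

Directly stated before G: D.
B reaches G via B → D → G.
E reaches G via E → J → D → G.
J reaches G via J → D → G.
No chain forces K (or any of the others) ahead of G.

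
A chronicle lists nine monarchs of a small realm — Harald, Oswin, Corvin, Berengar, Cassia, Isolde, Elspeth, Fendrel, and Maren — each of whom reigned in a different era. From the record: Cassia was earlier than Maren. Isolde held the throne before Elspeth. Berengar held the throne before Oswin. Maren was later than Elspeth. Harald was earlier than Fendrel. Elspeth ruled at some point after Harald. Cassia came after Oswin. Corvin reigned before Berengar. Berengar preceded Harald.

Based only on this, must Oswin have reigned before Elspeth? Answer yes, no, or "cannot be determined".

cannot be determined

No chain of stated constraints runs from Oswin to Elspeth, and none runs from Elspeth to Oswin either.
So the relative order of Oswin and Elspeth is not fixed by the given facts.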